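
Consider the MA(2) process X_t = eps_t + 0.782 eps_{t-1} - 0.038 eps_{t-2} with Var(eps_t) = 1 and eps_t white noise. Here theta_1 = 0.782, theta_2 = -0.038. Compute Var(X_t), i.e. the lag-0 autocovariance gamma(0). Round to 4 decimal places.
\gamma(0) = 1.6130

For an MA(q) process X_t = eps_t + sum_i theta_i eps_{t-i} with
Var(eps_t) = sigma^2, the variance is
  gamma(0) = sigma^2 * (1 + sum_i theta_i^2).
  sum_i theta_i^2 = (0.782)^2 + (-0.038)^2 = 0.611524 + 0.001444 = 0.612968.
  gamma(0) = 1 * (1 + 0.612968) = 1 * 1.612968 = 1.612968, which rounds to 1.6130.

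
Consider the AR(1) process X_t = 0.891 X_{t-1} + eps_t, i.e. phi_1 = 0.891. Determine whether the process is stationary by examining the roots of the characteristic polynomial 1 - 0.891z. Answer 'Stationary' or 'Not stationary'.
\text{Stationary}

The AR(p) characteristic polynomial is P(z) = 1 - 0.891z.
Stationarity requires all roots to lie outside the unit circle, i.e. |z| > 1 for every root.
This is linear in z: 1 + (-0.891) z = 0  =>  z = -1/(-0.891) = 1.122334,  |z| = 1.122334.
Moduli of all roots: 1.1223.
All moduli strictly greater than 1? Yes.
Verdict: Stationary.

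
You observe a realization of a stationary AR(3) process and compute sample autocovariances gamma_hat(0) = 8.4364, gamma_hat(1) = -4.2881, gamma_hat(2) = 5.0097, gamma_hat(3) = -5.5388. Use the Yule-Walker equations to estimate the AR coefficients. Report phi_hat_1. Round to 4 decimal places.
\hat\phi_{1} = -0.0780

The Yule-Walker equations for an AR(p) process read, in matrix form,
  Gamma_p phi = r_p,   with   (Gamma_p)_{ij} = gamma(|i - j|),
                       (r_p)_i = gamma(i),   i,j = 1..p.
Substitute the sample gammas (Toeplitz matrix and right-hand side of size 3):
  Gamma_p = [[8.4364, -4.2881, 5.0097], [-4.2881, 8.4364, -4.2881], [5.0097, -4.2881, 8.4364]]
  r_p     = [-4.2881, 5.0097, -5.5388]
Written out (R1..R3):
  (R1) 8.4364 phi_1 - 4.2881 phi_2 + 5.0097 phi_3 = -4.2881
  (R2) -4.2881 phi_1 + 8.4364 phi_2 - 4.2881 phi_3 = 5.0097
  (R3) 5.0097 phi_1 - 4.2881 phi_2 + 8.4364 phi_3 = -5.5388
Gaussian elimination:
  R2 <- R2 - (-4.2881/8.4364) R1 = R2 - (-0.508286) R1:  6.256821 phi_2 - 1.741742 phi_3 = 2.830121
  R3 <- R3 - (5.0097/8.4364) R1 = R3 - (0.59382) R1:  -1.741742 phi_2 + 5.461542 phi_3 = -2.992442
  R3 <- R3 - (-1.741742/6.256821) R2 = R3 - (-0.278375) R2:  4.976684 phi_3 = -2.204607
Back-substitution:
  phi_hat_3 = -2.204607 / 4.976684 = -0.442987
  phi_hat_2 = (2.830121 - (-1.741742)(-0.442987)) / 6.256821 = 0.329009
  phi_hat_1 = (-4.2881 - (-4.2881)(0.329009) - (5.0097)(-0.442987)) / 8.4364 = -0.078
So phi_hat = [-0.0780, 0.3290, -0.4430].
Therefore phi_hat_1 = -0.0780.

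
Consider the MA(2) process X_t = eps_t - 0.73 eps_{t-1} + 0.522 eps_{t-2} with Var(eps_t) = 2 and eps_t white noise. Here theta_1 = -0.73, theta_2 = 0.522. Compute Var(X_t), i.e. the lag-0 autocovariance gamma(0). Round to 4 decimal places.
\gamma(0) = 3.6108

For an MA(q) process X_t = eps_t + sum_i theta_i eps_{t-i} with
Var(eps_t) = sigma^2, the variance is
  gamma(0) = sigma^2 * (1 + sum_i theta_i^2).
  sum_i theta_i^2 = (-0.73)^2 + (0.522)^2 = 0.5329 + 0.272484 = 0.805384.
  gamma(0) = 2 * (1 + 0.805384) = 2 * 1.805384 = 3.610768, which rounds to 3.6108.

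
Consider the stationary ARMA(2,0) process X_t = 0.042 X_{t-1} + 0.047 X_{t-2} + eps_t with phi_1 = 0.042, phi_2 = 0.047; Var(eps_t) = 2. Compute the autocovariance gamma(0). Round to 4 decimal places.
\gamma(0) = 2.0083

Multiply the model equation by X_{t-k} and take expectations. With theta_0 = psi_0 = 1 and psi_j the MA(infinity) weights, this gives
  gamma(k) - sum_i phi_i gamma(k-i) = c_k,
  c_k = sigma^2 * sum_{j=k..q} theta_j psi_{j-k}   (c_k = 0 for k > q),
using gamma(-m) = gamma(m).
Pure AR (q = 0): c_0 = sigma^2 = 2, c_k = 0 for k >= 1.
Equations for k = 0, 1, 2 (AR order 2, c_2 = 0):
  (E0) gamma(0) = phi_1 gamma(1) + phi_2 gamma(2) + c_0
  (E1) gamma(1) = phi_1 gamma(0) + phi_2 gamma(1) + c_1
  (E2) gamma(2) = phi_1 gamma(1) + phi_2 gamma(0)
From (E1): gamma(1) = A gamma(0) + B with
  A = phi_1 / (1 - phi_2) = 0.042 / 0.953 = 0.044071,   B = c_1 / (1 - phi_2) = 0 / 0.953 = 0.
Insert (E2) into (E0): gamma(0) (1 - phi_2^2) = phi_1 (1 + phi_2) gamma(1) + c_0.
  phi_1 (1 + phi_2) = (0.042)(1.047) = 0.043974,   1 - phi_2^2 = 0.997791.
Replace gamma(1) by A gamma(0) + B and collect gamma(0):
  gamma(0) [0.997791 - (0.043974)(0.044071)] = c_0 = 2
  gamma(0) * 0.995853 = 2
  gamma(0) = 2 / 0.995853 = 2.008329.
Therefore gamma(0) = 2.0083 (to 4 decimal places).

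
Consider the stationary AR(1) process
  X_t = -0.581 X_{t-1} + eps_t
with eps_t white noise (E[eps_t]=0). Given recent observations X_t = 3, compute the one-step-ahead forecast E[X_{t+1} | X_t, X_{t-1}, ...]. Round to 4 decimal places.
E[X_{t+1} \mid \mathcal F_t] = -1.7430

For an AR(p) model X_t = c + sum_i phi_i X_{t-i} + eps_t, the
one-step-ahead conditional mean is
  E[X_{t+1} | X_t, ...] = c + sum_i phi_i X_{t+1-i}.
Substitute known values:
  E[X_{t+1} | ...] = (-0.581) * (3)
                   = -1.7430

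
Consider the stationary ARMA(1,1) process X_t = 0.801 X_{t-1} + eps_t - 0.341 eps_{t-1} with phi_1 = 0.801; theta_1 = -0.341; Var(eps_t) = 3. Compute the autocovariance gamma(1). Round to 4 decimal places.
\gamma(1) = 2.7987

Multiply the model equation by X_{t-k} and take expectations. With theta_0 = psi_0 = 1 and psi_j the MA(infinity) weights, this gives
  gamma(k) - sum_i phi_i gamma(k-i) = c_k,
  c_k = sigma^2 * sum_{j=k..q} theta_j psi_{j-k}   (c_k = 0 for k > q),
using gamma(-m) = gamma(m).
psi-weights needed (psi_j = theta_j + sum_i phi_i psi_{j-i}):
  psi_1 = theta_1 + phi_1 = -0.341 + (0.801) = 0.46
Right-hand sides:
  c_0 = sigma^2 (1 + theta_1 psi_1) = 3 * (1 + (-0.341)(0.46)) = 3 * 0.84314 = 2.52942
  c_1 = sigma^2 theta_1 = 3 * (-0.341) = -1.023
  c_2 = 0
Equations for k = 0 and k = 1 (AR order 1):
  gamma(0) = phi_1 gamma(1) + c_0
  gamma(1) = phi_1 gamma(0) + c_1
Substituting the second into the first: gamma(0) (1 - phi_1^2) = c_0 + phi_1 c_1, so
  gamma(0) = (c_0 + phi_1 c_1) / (1 - phi_1^2) = (2.52942 + (0.801)(-1.023)) / (1 - (0.801)^2) = 1.709997 / 0.358399 = 4.77121.
  gamma(1) = phi_1 gamma(0) + c_1 = (0.801)(4.77121) + (-1.023) = 2.798739.
Therefore gamma(1) = 2.7987 (to 4 decimal places).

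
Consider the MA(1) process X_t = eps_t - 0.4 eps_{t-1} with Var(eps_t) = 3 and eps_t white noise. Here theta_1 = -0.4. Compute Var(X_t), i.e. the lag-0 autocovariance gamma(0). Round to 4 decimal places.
\gamma(0) = 3.4800

For an MA(q) process X_t = eps_t + sum_i theta_i eps_{t-i} with
Var(eps_t) = sigma^2, the variance is
  gamma(0) = sigma^2 * (1 + sum_i theta_i^2).
  sum_i theta_i^2 = (-0.4)^2 = 0.16.
  gamma(0) = 3 * (1 + 0.16) = 3 * 1.16 = 3.48, which rounds to 3.4800.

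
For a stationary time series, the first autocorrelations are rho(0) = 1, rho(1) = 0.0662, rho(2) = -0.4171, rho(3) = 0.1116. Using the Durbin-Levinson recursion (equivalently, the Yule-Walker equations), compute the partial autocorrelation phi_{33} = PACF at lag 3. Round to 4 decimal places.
\phi_{33} = 0.2190

The PACF at lag k is phi_{kk}, the last component of the solution
to the Yule-Walker system G_k phi = r_k where
  (G_k)_{ij} = rho(|i - j|), (r_k)_i = rho(i), i,j = 1..k.
Equivalently, Durbin-Levinson gives phi_{kk} iteratively:
  phi_{11} = rho(1)
  phi_{kk} = [rho(k) - sum_{j=1..k-1} phi_{k-1,j} rho(k-j)]
            / [1 - sum_{j=1..k-1} phi_{k-1,j} rho(j)],
  phi_{k,j} = phi_{k-1,j} - phi_{kk} phi_{k-1,k-j},  j = 1..k-1.
Step k = 1:
  phi_11 = rho(1) = 0.0662.
Step k = 2:
  phi_22 = [rho(2) - phi_11 rho(1)] / [1 - phi_11 rho(1)] = [-0.4171 - (0.0662)(0.0662)] / [1 - (0.0662)(0.0662)]
         = -0.42148244 / 0.99561756 = -0.423338.
  Update: phi_21 = phi_11 - phi_22 phi_11 = 0.0662 - (-0.423338)(0.0662) = 0.094225.
Step k = 3:
  phi_33 = [rho(3) - phi_21 rho(2) - phi_22 rho(1)] / [1 - phi_21 rho(1) - phi_22 rho(2)]
    numerator   = 0.1116 - (0.094225)(-0.4171) - (-0.423338)(0.0662) = 0.17892618
    denominator = 1 - (0.094225)(0.0662) - (-0.423338)(-0.4171) = 0.81718816
  phi_33 = 0.17892618 / 0.81718816 = 0.219.
Therefore phi_{33} = 0.2190.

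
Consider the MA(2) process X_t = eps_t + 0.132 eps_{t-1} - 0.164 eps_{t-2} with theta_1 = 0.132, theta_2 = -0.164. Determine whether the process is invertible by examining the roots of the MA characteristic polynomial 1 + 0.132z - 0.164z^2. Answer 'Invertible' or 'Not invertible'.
\text{Invertible}

The MA(q) characteristic polynomial is P(z) = 1 + 0.132z - 0.164z^2.
Invertibility requires all roots to lie outside the unit circle, i.e. |z| > 1 for every root.
Set 1 + (0.132) z + (-0.164) z^2 = 0, i.e. a z^2 + b z + c = 0 with a = -0.164, b = 0.132, c = 1.
Discriminant D = b^2 - 4ac = (0.132)^2 - 4*(-0.164)*1 = 0.017424 - (-0.656) = 0.673424.
D >= 0, so the roots are real: z = (-b +/- sqrt(D)) / (2a) = (-0.132 +/- 0.820624) / (-0.328).
  z_1 = (-0.132 + 0.820624) / (-0.328) = -2.0995,   |z_1| = 2.0995.
  z_2 = (-0.132 - 0.820624) / (-0.328) = 2.9043,   |z_2| = 2.9043.
Moduli of all roots: 2.0995, 2.9043.
All moduli strictly greater than 1? Yes.
Verdict: Invertible.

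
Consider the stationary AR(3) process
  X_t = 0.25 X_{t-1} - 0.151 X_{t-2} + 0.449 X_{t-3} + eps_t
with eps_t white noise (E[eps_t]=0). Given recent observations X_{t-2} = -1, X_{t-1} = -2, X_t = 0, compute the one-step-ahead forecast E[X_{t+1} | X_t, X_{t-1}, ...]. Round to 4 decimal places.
E[X_{t+1} \mid \mathcal F_t] = -0.1470

For an AR(p) model X_t = c + sum_i phi_i X_{t-i} + eps_t, the
one-step-ahead conditional mean is
  E[X_{t+1} | X_t, ...] = c + sum_i phi_i X_{t+1-i}.
Substitute known values:
  E[X_{t+1} | ...] = (0.25) * (0) + (-0.151) * (-2) + (0.449) * (-1)
                   = -0.1470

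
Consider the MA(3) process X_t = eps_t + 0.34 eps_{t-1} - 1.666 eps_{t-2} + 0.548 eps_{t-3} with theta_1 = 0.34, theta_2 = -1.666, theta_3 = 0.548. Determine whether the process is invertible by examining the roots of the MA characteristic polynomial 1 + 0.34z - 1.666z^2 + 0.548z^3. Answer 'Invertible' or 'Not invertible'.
\text{Not invertible}

The MA(q) characteristic polynomial is P(z) = 1 + 0.34z - 1.666z^2 + 0.548z^3.
Invertibility requires all roots to lie outside the unit circle, i.e. |z| > 1 for every root.
Degree 3: look for a simple real root z0 first, then factor out (1 - z/z0) and solve the remaining quadratic.
Testing z0 = 2.5: P(2.5) = 1 + (0.34)(2.5) + (-1.666)(2.5)^2 + (0.548)(2.5)^3
  = 1 + (0.85) + (-10.4125) + (8.5625) = 0.  So z_0 = 2.5 is a root, |z_0| = 2.5.
Divide out the factor (1 - 0.4 z) = (1 - z/z0) (since 1/z0 = 0.4):
  P(z) = (1 - 0.4 z)(1 + (0.74) z + (-1.37) z^2)
  [check: z-coef 0.74 - (0.4) = 0.34; z^2-coef -1.37 - (0.4)(0.74) = -1.666; z^3-coef -(0.4)(-1.37) = 0.548.]
Remaining roots from the quadratic factor 1 + (0.74) z + (-1.37) z^2:
  Set 1 + (0.74) z + (-1.37) z^2 = 0, i.e. a z^2 + b z + c = 0 with a = -1.37, b = 0.74, c = 1.
  Discriminant D = b^2 - 4ac = (0.74)^2 - 4*(-1.37)*1 = 0.5476 - (-5.48) = 6.0276.
  D >= 0, so the roots are real: z = (-b +/- sqrt(D)) / (2a) = (-0.74 +/- 2.455117) / (-2.74).
    z_1 = (-0.74 + 2.455117) / (-2.74) = -0.626,   |z_1| = 0.626.
    z_2 = (-0.74 - 2.455117) / (-2.74) = 1.1661,   |z_2| = 1.1661.
Moduli of all roots: 2.5000, 0.6260, 1.1661.
All moduli strictly greater than 1? No.
Verdict: Not invertible.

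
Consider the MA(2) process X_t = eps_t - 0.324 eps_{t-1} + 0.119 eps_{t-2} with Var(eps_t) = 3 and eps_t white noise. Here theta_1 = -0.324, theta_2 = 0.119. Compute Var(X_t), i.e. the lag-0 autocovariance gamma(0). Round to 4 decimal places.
\gamma(0) = 3.3574

For an MA(q) process X_t = eps_t + sum_i theta_i eps_{t-i} with
Var(eps_t) = sigma^2, the variance is
  gamma(0) = sigma^2 * (1 + sum_i theta_i^2).
  sum_i theta_i^2 = (-0.324)^2 + (0.119)^2 = 0.104976 + 0.014161 = 0.119137.
  gamma(0) = 3 * (1 + 0.119137) = 3 * 1.119137 = 3.357411, which rounds to 3.3574.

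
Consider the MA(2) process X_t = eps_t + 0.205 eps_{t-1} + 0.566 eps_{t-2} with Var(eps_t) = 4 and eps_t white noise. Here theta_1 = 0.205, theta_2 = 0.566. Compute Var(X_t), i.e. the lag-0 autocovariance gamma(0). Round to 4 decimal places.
\gamma(0) = 5.4495

For an MA(q) process X_t = eps_t + sum_i theta_i eps_{t-i} with
Var(eps_t) = sigma^2, the variance is
  gamma(0) = sigma^2 * (1 + sum_i theta_i^2).
  sum_i theta_i^2 = (0.205)^2 + (0.566)^2 = 0.042025 + 0.320356 = 0.362381.
  gamma(0) = 4 * (1 + 0.362381) = 4 * 1.362381 = 5.449524, which rounds to 5.4495.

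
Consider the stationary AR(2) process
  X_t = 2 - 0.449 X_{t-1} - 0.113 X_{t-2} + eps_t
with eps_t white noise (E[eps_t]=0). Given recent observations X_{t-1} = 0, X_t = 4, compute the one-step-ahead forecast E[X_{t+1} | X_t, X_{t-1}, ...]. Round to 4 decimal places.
E[X_{t+1} \mid \mathcal F_t] = 0.2040

For an AR(p) model X_t = c + sum_i phi_i X_{t-i} + eps_t, the
one-step-ahead conditional mean is
  E[X_{t+1} | X_t, ...] = c + sum_i phi_i X_{t+1-i}.
Substitute known values:
  E[X_{t+1} | ...] = 2 + (-0.449) * (4) + (-0.113) * (0)
                   = 0.2040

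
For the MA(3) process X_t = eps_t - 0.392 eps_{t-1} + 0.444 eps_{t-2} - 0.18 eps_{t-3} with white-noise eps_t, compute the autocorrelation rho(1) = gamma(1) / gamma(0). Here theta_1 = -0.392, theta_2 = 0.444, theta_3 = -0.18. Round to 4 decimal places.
\rho(1) = -0.4670

For an MA(q) process with theta_0 = 1, the autocovariance is
  gamma(k) = sigma^2 * sum_{i=0..q-k} theta_i * theta_{i+k},
and rho(k) = gamma(k) / gamma(0). Sigma^2 cancels.
  numerator   = (1)*(-0.392) + (-0.392)*(0.444) + (0.444)*(-0.18) = -0.645968.
  denominator = (1)^2 + (-0.392)^2 + (0.444)^2 + (-0.18)^2 = 1.3832.
  rho(1) = -0.645968 / 1.3832 = -0.4670.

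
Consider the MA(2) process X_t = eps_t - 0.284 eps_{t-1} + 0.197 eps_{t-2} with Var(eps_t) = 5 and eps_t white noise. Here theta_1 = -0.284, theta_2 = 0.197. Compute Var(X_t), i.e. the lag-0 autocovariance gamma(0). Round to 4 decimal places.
\gamma(0) = 5.5973

For an MA(q) process X_t = eps_t + sum_i theta_i eps_{t-i} with
Var(eps_t) = sigma^2, the variance is
  gamma(0) = sigma^2 * (1 + sum_i theta_i^2).
  sum_i theta_i^2 = (-0.284)^2 + (0.197)^2 = 0.080656 + 0.038809 = 0.119465.
  gamma(0) = 5 * (1 + 0.119465) = 5 * 1.119465 = 5.597325, which rounds to 5.5973.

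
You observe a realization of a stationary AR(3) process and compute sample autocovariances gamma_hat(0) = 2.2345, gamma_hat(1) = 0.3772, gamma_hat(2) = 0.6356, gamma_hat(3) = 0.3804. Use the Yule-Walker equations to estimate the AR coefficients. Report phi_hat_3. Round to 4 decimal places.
\hat\phi_{3} = 0.1000

The Yule-Walker equations for an AR(p) process read, in matrix form,
  Gamma_p phi = r_p,   with   (Gamma_p)_{ij} = gamma(|i - j|),
                       (r_p)_i = gamma(i),   i,j = 1..p.
Substitute the sample gammas (Toeplitz matrix and right-hand side of size 3):
  Gamma_p = [[2.2345, 0.3772, 0.6356], [0.3772, 2.2345, 0.3772], [0.6356, 0.3772, 2.2345]]
  r_p     = [0.3772, 0.6356, 0.3804]
Written out (R1..R3):
  (R1) 2.2345 phi_1 + 0.3772 phi_2 + 0.6356 phi_3 = 0.3772
  (R2) 0.3772 phi_1 + 2.2345 phi_2 + 0.3772 phi_3 = 0.6356
  (R3) 0.6356 phi_1 + 0.3772 phi_2 + 2.2345 phi_3 = 0.3804
Gaussian elimination:
  R2 <- R2 - (0.3772/2.2345) R1 = R2 - (0.168807) R1:  2.170826 phi_2 + 0.269906 phi_3 = 0.571926
  R3 <- R3 - (0.6356/2.2345) R1 = R3 - (0.284448) R1:  0.269906 phi_2 + 2.053705 phi_3 = 0.273106
  R3 <- R3 - (0.269906/2.170826) R2 = R3 - (0.124333) R2:  2.020146 phi_3 = 0.201997
Back-substitution:
  phi_hat_3 = 0.201997 / 2.020146 = 0.099991
  phi_hat_2 = (0.571926 - (0.269906)(0.099991)) / 2.170826 = 0.251028
  phi_hat_1 = (0.3772 - (0.3772)(0.251028) - (0.6356)(0.099991)) / 2.2345 = 0.09799
So phi_hat = [0.0980, 0.2510, 0.1000].
Therefore phi_hat_3 = 0.1000.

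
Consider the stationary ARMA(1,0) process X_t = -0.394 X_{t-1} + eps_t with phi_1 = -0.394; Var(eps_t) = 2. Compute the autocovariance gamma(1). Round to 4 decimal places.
\gamma(1) = -0.9328

Multiply the model equation by X_{t-k} and take expectations. With theta_0 = psi_0 = 1 and psi_j the MA(infinity) weights, this gives
  gamma(k) - sum_i phi_i gamma(k-i) = c_k,
  c_k = sigma^2 * sum_{j=k..q} theta_j psi_{j-k}   (c_k = 0 for k > q),
using gamma(-m) = gamma(m).
Pure AR (q = 0): c_0 = sigma^2 = 2, c_k = 0 for k >= 1.
Equations for k = 0 and k = 1 (AR order 1):
  gamma(0) = phi_1 gamma(1) + c_0
  gamma(1) = phi_1 gamma(0) + c_1
Substituting the second into the first: gamma(0) (1 - phi_1^2) = c_0 + phi_1 c_1, so
  gamma(0) = c_0 / (1 - phi_1^2) = 2 / (1 - (-0.394)^2) = 2 / 0.844764 = 2.367525.
  gamma(1) = phi_1 gamma(0) = (-0.394)(2.367525) = -0.932805.
Therefore gamma(1) = -0.9328 (to 4 decimal places).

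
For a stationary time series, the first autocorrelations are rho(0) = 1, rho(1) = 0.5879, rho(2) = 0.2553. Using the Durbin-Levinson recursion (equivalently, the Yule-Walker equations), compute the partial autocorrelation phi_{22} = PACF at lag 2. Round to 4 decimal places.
\phi_{22} = -0.1380

The PACF at lag k is phi_{kk}, the last component of the solution
to the Yule-Walker system G_k phi = r_k where
  (G_k)_{ij} = rho(|i - j|), (r_k)_i = rho(i), i,j = 1..k.
Equivalently, Durbin-Levinson gives phi_{kk} iteratively:
  phi_{11} = rho(1)
  phi_{kk} = [rho(k) - sum_{j=1..k-1} phi_{k-1,j} rho(k-j)]
            / [1 - sum_{j=1..k-1} phi_{k-1,j} rho(j)],
  phi_{k,j} = phi_{k-1,j} - phi_{kk} phi_{k-1,k-j},  j = 1..k-1.
Step k = 1:
  phi_11 = rho(1) = 0.5879.
Step k = 2:
  phi_22 = [rho(2) - phi_11 rho(1)] / [1 - phi_11 rho(1)] = [0.2553 - (0.5879)(0.5879)] / [1 - (0.5879)(0.5879)]
         = -0.09032641 / 0.65437359 = -0.138.
Therefore phi_{22} = -0.1380.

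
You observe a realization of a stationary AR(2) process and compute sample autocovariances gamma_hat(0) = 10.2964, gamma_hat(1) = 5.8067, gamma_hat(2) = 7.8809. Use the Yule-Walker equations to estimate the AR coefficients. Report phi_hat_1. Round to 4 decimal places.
\hat\phi_{1} = 0.1940

The Yule-Walker equations for an AR(p) process read, in matrix form,
  Gamma_p phi = r_p,   with   (Gamma_p)_{ij} = gamma(|i - j|),
                       (r_p)_i = gamma(i),   i,j = 1..p.
Substitute the sample gammas (Toeplitz matrix and right-hand side of size 2):
  Gamma_p = [[10.2964, 5.8067], [5.8067, 10.2964]]
  r_p     = [5.8067, 7.8809]
Written out:
  10.2964 phi_1 + 5.8067 phi_2 = 5.8067
  5.8067 phi_1 + 10.2964 phi_2 = 7.8809
Solve by Cramer's rule:
  det = gamma(0)^2 - gamma(1)^2 = (10.2964)^2 - (5.8067)^2 = 106.01585296 - 33.71776489 = 72.29808807
  phi_hat_1 = [gamma(1) gamma(0) - gamma(1) gamma(2)] / det = [(5.8067)(10.2964) - (5.8067)(7.8809)] / 72.29808807 = 14.02608385 / 72.29808807 = 0.194
  phi_hat_2 = [gamma(0) gamma(2) - gamma(1)^2] / det = [(10.2964)(7.8809) - (5.8067)^2] / 72.29808807 = 47.42713387 / 72.29808807 = 0.656
So phi_hat = [0.1940, 0.6560].
Therefore phi_hat_1 = 0.1940.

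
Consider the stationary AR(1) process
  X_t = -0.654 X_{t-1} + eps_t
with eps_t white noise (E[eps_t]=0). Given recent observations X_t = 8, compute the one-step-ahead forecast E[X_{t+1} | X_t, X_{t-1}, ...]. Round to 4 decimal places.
E[X_{t+1} \mid \mathcal F_t] = -5.2320

For an AR(p) model X_t = c + sum_i phi_i X_{t-i} + eps_t, the
one-step-ahead conditional mean is
  E[X_{t+1} | X_t, ...] = c + sum_i phi_i X_{t+1-i}.
Substitute known values:
  E[X_{t+1} | ...] = (-0.654) * (8)
                   = -5.2320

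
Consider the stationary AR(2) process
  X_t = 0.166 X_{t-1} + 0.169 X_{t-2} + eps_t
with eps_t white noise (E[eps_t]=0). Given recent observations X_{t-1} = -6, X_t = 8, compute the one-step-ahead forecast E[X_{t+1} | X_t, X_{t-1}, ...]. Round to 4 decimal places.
E[X_{t+1} \mid \mathcal F_t] = 0.3140

For an AR(p) model X_t = c + sum_i phi_i X_{t-i} + eps_t, the
one-step-ahead conditional mean is
  E[X_{t+1} | X_t, ...] = c + sum_i phi_i X_{t+1-i}.
Substitute known values:
  E[X_{t+1} | ...] = (0.166) * (8) + (0.169) * (-6)
                   = 0.3140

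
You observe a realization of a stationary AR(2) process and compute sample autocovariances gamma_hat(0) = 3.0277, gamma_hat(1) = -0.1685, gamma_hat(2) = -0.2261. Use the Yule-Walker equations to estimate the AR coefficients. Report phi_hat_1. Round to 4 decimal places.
\hat\phi_{1} = -0.0600

The Yule-Walker equations for an AR(p) process read, in matrix form,
  Gamma_p phi = r_p,   with   (Gamma_p)_{ij} = gamma(|i - j|),
                       (r_p)_i = gamma(i),   i,j = 1..p.
Substitute the sample gammas (Toeplitz matrix and right-hand side of size 2):
  Gamma_p = [[3.0277, -0.1685], [-0.1685, 3.0277]]
  r_p     = [-0.1685, -0.2261]
Written out:
  3.0277 phi_1 - 0.1685 phi_2 = -0.1685
  -0.1685 phi_1 + 3.0277 phi_2 = -0.2261
Solve by Cramer's rule:
  det = gamma(0)^2 - gamma(1)^2 = (3.0277)^2 - (-0.1685)^2 = 9.16696729 - 0.02839225 = 9.13857504
  phi_hat_1 = [gamma(1) gamma(0) - gamma(1) gamma(2)] / det = [(-0.1685)(3.0277) - (-0.1685)(-0.2261)] / 9.13857504 = -0.5482653 / 9.13857504 = -0.06
  phi_hat_2 = [gamma(0) gamma(2) - gamma(1)^2] / det = [(3.0277)(-0.2261) - (-0.1685)^2] / 9.13857504 = -0.71295522 / 9.13857504 = -0.078
So phi_hat = [-0.0600, -0.0780].
Therefore phi_hat_1 = -0.0600.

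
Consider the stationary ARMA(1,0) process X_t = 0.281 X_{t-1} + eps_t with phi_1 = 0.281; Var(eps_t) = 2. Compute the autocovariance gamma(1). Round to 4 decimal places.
\gamma(1) = 0.6102

Multiply the model equation by X_{t-k} and take expectations. With theta_0 = psi_0 = 1 and psi_j the MA(infinity) weights, this gives
  gamma(k) - sum_i phi_i gamma(k-i) = c_k,
  c_k = sigma^2 * sum_{j=k..q} theta_j psi_{j-k}   (c_k = 0 for k > q),
using gamma(-m) = gamma(m).
Pure AR (q = 0): c_0 = sigma^2 = 2, c_k = 0 for k >= 1.
Equations for k = 0 and k = 1 (AR order 1):
  gamma(0) = phi_1 gamma(1) + c_0
  gamma(1) = phi_1 gamma(0) + c_1
Substituting the second into the first: gamma(0) (1 - phi_1^2) = c_0 + phi_1 c_1, so
  gamma(0) = c_0 / (1 - phi_1^2) = 2 / (1 - (0.281)^2) = 2 / 0.921039 = 2.171461.
  gamma(1) = phi_1 gamma(0) = (0.281)(2.171461) = 0.61018.
Therefore gamma(1) = 0.6102 (to 4 decimal places).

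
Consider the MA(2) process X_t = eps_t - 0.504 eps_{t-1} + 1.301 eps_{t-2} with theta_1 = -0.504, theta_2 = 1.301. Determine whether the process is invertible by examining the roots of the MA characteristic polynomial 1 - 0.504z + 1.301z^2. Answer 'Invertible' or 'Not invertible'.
\text{Not invertible}

The MA(q) characteristic polynomial is P(z) = 1 - 0.504z + 1.301z^2.
Invertibility requires all roots to lie outside the unit circle, i.e. |z| > 1 for every root.
Set 1 + (-0.504) z + (1.301) z^2 = 0, i.e. a z^2 + b z + c = 0 with a = 1.301, b = -0.504, c = 1.
Discriminant D = b^2 - 4ac = (-0.504)^2 - 4*(1.301)*1 = 0.254016 - (5.204) = -4.949984.
D < 0, so the roots are the complex-conjugate pair z = (-b +/- i sqrt(-D)) / (2a) = 0.1937 +/- 0.8551i.
For a conjugate pair |z|^2 = z * conj(z) = (product of roots) = c/a = 1/(1.301) = 0.76864, so |z| = sqrt(0.76864) = 0.8767 for both roots.
Moduli of all roots: 0.8767, 0.8767.
All moduli strictly greater than 1? No.
Verdict: Not invertible.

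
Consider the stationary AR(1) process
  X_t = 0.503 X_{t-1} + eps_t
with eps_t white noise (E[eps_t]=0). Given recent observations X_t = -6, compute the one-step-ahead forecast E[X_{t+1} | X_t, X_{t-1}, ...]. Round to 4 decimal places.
E[X_{t+1} \mid \mathcal F_t] = -3.0180

For an AR(p) model X_t = c + sum_i phi_i X_{t-i} + eps_t, the
one-step-ahead conditional mean is
  E[X_{t+1} | X_t, ...] = c + sum_i phi_i X_{t+1-i}.
Substitute known values:
  E[X_{t+1} | ...] = (0.503) * (-6)
                   = -3.0180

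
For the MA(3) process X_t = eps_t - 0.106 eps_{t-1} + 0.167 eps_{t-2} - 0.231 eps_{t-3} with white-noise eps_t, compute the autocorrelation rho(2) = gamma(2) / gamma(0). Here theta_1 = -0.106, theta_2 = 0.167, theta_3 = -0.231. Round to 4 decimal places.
\rho(2) = 0.1753

For an MA(q) process with theta_0 = 1, the autocovariance is
  gamma(k) = sigma^2 * sum_{i=0..q-k} theta_i * theta_{i+k},
and rho(k) = gamma(k) / gamma(0). Sigma^2 cancels.
  numerator   = (1)*(0.167) + (-0.106)*(-0.231) = 0.191486.
  denominator = (1)^2 + (-0.106)^2 + (0.167)^2 + (-0.231)^2 = 1.092486.
  rho(2) = 0.191486 / 1.092486 = 0.1753.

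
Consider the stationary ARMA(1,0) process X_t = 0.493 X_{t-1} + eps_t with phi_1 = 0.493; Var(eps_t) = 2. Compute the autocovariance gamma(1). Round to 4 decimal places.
\gamma(1) = 1.3026

Multiply the model equation by X_{t-k} and take expectations. With theta_0 = psi_0 = 1 and psi_j the MA(infinity) weights, this gives
  gamma(k) - sum_i phi_i gamma(k-i) = c_k,
  c_k = sigma^2 * sum_{j=k..q} theta_j psi_{j-k}   (c_k = 0 for k > q),
using gamma(-m) = gamma(m).
Pure AR (q = 0): c_0 = sigma^2 = 2, c_k = 0 for k >= 1.
Equations for k = 0 and k = 1 (AR order 1):
  gamma(0) = phi_1 gamma(1) + c_0
  gamma(1) = phi_1 gamma(0) + c_1
Substituting the second into the first: gamma(0) (1 - phi_1^2) = c_0 + phi_1 c_1, so
  gamma(0) = c_0 / (1 - phi_1^2) = 2 / (1 - (0.493)^2) = 2 / 0.756951 = 2.642179.
  gamma(1) = phi_1 gamma(0) = (0.493)(2.642179) = 1.302594.
Therefore gamma(1) = 1.3026 (to 4 decimal places).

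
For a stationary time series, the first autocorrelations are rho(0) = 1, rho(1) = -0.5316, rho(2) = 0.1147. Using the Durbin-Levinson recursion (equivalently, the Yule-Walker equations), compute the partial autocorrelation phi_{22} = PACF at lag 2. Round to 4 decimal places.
\phi_{22} = -0.2340

The PACF at lag k is phi_{kk}, the last component of the solution
to the Yule-Walker system G_k phi = r_k where
  (G_k)_{ij} = rho(|i - j|), (r_k)_i = rho(i), i,j = 1..k.
Equivalently, Durbin-Levinson gives phi_{kk} iteratively:
  phi_{11} = rho(1)
  phi_{kk} = [rho(k) - sum_{j=1..k-1} phi_{k-1,j} rho(k-j)]
            / [1 - sum_{j=1..k-1} phi_{k-1,j} rho(j)],
  phi_{k,j} = phi_{k-1,j} - phi_{kk} phi_{k-1,k-j},  j = 1..k-1.
Step k = 1:
  phi_11 = rho(1) = -0.5316.
Step k = 2:
  phi_22 = [rho(2) - phi_11 rho(1)] / [1 - phi_11 rho(1)] = [0.1147 - (-0.5316)(-0.5316)] / [1 - (-0.5316)(-0.5316)]
         = -0.16789856 / 0.71740144 = -0.234.
Therefore phi_{22} = -0.2340.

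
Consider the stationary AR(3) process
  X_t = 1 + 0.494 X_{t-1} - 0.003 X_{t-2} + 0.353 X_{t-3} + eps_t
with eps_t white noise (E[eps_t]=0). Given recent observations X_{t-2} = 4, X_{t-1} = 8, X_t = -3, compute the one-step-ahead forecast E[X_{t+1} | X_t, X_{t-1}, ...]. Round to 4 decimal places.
E[X_{t+1} \mid \mathcal F_t] = 0.9060

For an AR(p) model X_t = c + sum_i phi_i X_{t-i} + eps_t, the
one-step-ahead conditional mean is
  E[X_{t+1} | X_t, ...] = c + sum_i phi_i X_{t+1-i}.
Substitute known values:
  E[X_{t+1} | ...] = 1 + (0.494) * (-3) + (-0.003) * (8) + (0.353) * (4)
                   = 0.9060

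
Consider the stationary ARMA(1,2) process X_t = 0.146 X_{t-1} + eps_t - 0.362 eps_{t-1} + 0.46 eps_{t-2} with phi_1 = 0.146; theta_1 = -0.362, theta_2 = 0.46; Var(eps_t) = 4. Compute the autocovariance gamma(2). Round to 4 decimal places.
\gamma(2) = 1.6758

Multiply the model equation by X_{t-k} and take expectations. With theta_0 = psi_0 = 1 and psi_j the MA(infinity) weights, this gives
  gamma(k) - sum_i phi_i gamma(k-i) = c_k,
  c_k = sigma^2 * sum_{j=k..q} theta_j psi_{j-k}   (c_k = 0 for k > q),
using gamma(-m) = gamma(m).
psi-weights needed (psi_j = theta_j + sum_i phi_i psi_{j-i}):
  psi_1 = theta_1 + phi_1 = -0.362 + (0.146) = -0.216
  psi_2 = theta_2 + phi_1 psi_1 = 0.46 + (0.146)(-0.216) = 0.428464
Right-hand sides:
  c_0 = sigma^2 (1 + theta_1 psi_1 + theta_2 psi_2) = 4 * (1 + (-0.362)(-0.216) + (0.46)(0.428464)) = 4 * 1.275285 = 5.101142
  c_1 = sigma^2 (theta_1 + theta_2 psi_1) = 4 * (-0.362 + (0.46)(-0.216)) = -1.84544
  c_2 = sigma^2 theta_2 = 4 * (0.46) = 1.84
Equations for k = 0 and k = 1 (AR order 1):
  gamma(0) = phi_1 gamma(1) + c_0
  gamma(1) = phi_1 gamma(0) + c_1
Substituting the second into the first: gamma(0) (1 - phi_1^2) = c_0 + phi_1 c_1, so
  gamma(0) = (c_0 + phi_1 c_1) / (1 - phi_1^2) = (5.101142 + (0.146)(-1.84544)) / (1 - (0.146)^2) = 4.831708 / 0.978684 = 4.936943.
  gamma(1) = phi_1 gamma(0) + c_1 = (0.146)(4.936943) + (-1.84544) = -1.124646.
For k = 2: gamma(2) = phi_1 gamma(1) + c_2
  = (0.146)(-1.124646) + (1.84) = 1.675802.
Therefore gamma(2) = 1.6758 (to 4 decimal places).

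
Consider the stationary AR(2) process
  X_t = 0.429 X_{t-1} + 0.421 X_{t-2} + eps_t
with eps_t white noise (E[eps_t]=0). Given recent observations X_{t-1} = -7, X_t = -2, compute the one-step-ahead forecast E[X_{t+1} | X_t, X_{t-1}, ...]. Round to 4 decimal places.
E[X_{t+1} \mid \mathcal F_t] = -3.8050

For an AR(p) model X_t = c + sum_i phi_i X_{t-i} + eps_t, the
one-step-ahead conditional mean is
  E[X_{t+1} | X_t, ...] = c + sum_i phi_i X_{t+1-i}.
Substitute known values:
  E[X_{t+1} | ...] = (0.429) * (-2) + (0.421) * (-7)
                   = -3.8050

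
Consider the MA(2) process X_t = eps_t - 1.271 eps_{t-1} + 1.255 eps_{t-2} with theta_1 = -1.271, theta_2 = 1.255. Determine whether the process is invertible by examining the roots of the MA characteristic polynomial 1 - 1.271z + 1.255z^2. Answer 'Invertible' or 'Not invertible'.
\text{Not invertible}

The MA(q) characteristic polynomial is P(z) = 1 - 1.271z + 1.255z^2.
Invertibility requires all roots to lie outside the unit circle, i.e. |z| > 1 for every root.
Set 1 + (-1.271) z + (1.255) z^2 = 0, i.e. a z^2 + b z + c = 0 with a = 1.255, b = -1.271, c = 1.
Discriminant D = b^2 - 4ac = (-1.271)^2 - 4*(1.255)*1 = 1.615441 - (5.02) = -3.404559.
D < 0, so the roots are the complex-conjugate pair z = (-b +/- i sqrt(-D)) / (2a) = 0.5064 +/- 0.7351i.
For a conjugate pair |z|^2 = z * conj(z) = (product of roots) = c/a = 1/(1.255) = 0.796813, so |z| = sqrt(0.796813) = 0.8926 for both roots.
Moduli of all roots: 0.8926, 0.8926.
All moduli strictly greater than 1? No.
Verdict: Not invertible.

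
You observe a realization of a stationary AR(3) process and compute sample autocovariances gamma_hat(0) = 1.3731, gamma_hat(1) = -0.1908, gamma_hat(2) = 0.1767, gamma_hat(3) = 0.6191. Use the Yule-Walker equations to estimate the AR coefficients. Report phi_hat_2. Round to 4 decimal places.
\hat\phi_{2} = 0.1730

The Yule-Walker equations for an AR(p) process read, in matrix form,
  Gamma_p phi = r_p,   with   (Gamma_p)_{ij} = gamma(|i - j|),
                       (r_p)_i = gamma(i),   i,j = 1..p.
Substitute the sample gammas (Toeplitz matrix and right-hand side of size 3):
  Gamma_p = [[1.3731, -0.1908, 0.1767], [-0.1908, 1.3731, -0.1908], [0.1767, -0.1908, 1.3731]]
  r_p     = [-0.1908, 0.1767, 0.6191]
Written out (R1..R3):
  (R1) 1.3731 phi_1 - 0.1908 phi_2 + 0.1767 phi_3 = -0.1908
  (R2) -0.1908 phi_1 + 1.3731 phi_2 - 0.1908 phi_3 = 0.1767
  (R3) 0.1767 phi_1 - 0.1908 phi_2 + 1.3731 phi_3 = 0.6191
Gaussian elimination:
  R2 <- R2 - (-0.1908/1.3731) R1 = R2 - (-0.138956) R1:  1.346587 phi_2 - 0.166247 phi_3 = 0.150187
  R3 <- R3 - (0.1767/1.3731) R1 = R3 - (0.128687) R1:  -0.166247 phi_2 + 1.350361 phi_3 = 0.643653
  R3 <- R3 - (-0.166247/1.346587) R2 = R3 - (-0.123458) R2:  1.329837 phi_3 = 0.662195
Back-substitution:
  phi_hat_3 = 0.662195 / 1.329837 = 0.497952
  phi_hat_2 = (0.150187 - (-0.166247)(0.497952)) / 1.346587 = 0.173008
  phi_hat_1 = (-0.1908 - (-0.1908)(0.173008) - (0.1767)(0.497952)) / 1.3731 = -0.178995
So phi_hat = [-0.1790, 0.1730, 0.4980].
Therefore phi_hat_2 = 0.1730.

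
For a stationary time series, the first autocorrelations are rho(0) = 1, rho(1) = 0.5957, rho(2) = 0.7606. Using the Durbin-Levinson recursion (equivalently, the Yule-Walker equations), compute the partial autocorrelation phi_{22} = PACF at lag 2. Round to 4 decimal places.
\phi_{22} = 0.6289

The PACF at lag k is phi_{kk}, the last component of the solution
to the Yule-Walker system G_k phi = r_k where
  (G_k)_{ij} = rho(|i - j|), (r_k)_i = rho(i), i,j = 1..k.
Equivalently, Durbin-Levinson gives phi_{kk} iteratively:
  phi_{11} = rho(1)
  phi_{kk} = [rho(k) - sum_{j=1..k-1} phi_{k-1,j} rho(k-j)]
            / [1 - sum_{j=1..k-1} phi_{k-1,j} rho(j)],
  phi_{k,j} = phi_{k-1,j} - phi_{kk} phi_{k-1,k-j},  j = 1..k-1.
Step k = 1:
  phi_11 = rho(1) = 0.5957.
Step k = 2:
  phi_22 = [rho(2) - phi_11 rho(1)] / [1 - phi_11 rho(1)] = [0.7606 - (0.5957)(0.5957)] / [1 - (0.5957)(0.5957)]
         = 0.40574151 / 0.64514151 = 0.6289.
Therefore phi_{22} = 0.6289.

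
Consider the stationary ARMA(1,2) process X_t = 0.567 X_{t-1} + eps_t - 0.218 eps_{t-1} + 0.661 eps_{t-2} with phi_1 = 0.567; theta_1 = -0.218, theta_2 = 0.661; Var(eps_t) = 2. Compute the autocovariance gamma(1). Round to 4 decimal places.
\gamma(1) = 2.5304

Multiply the model equation by X_{t-k} and take expectations. With theta_0 = psi_0 = 1 and psi_j the MA(infinity) weights, this gives
  gamma(k) - sum_i phi_i gamma(k-i) = c_k,
  c_k = sigma^2 * sum_{j=k..q} theta_j psi_{j-k}   (c_k = 0 for k > q),
using gamma(-m) = gamma(m).
psi-weights needed (psi_j = theta_j + sum_i phi_i psi_{j-i}):
  psi_1 = theta_1 + phi_1 = -0.218 + (0.567) = 0.349
  psi_2 = theta_2 + phi_1 psi_1 = 0.661 + (0.567)(0.349) = 0.858883
Right-hand sides:
  c_0 = sigma^2 (1 + theta_1 psi_1 + theta_2 psi_2) = 2 * (1 + (-0.218)(0.349) + (0.661)(0.858883)) = 2 * 1.49164 = 2.983279
  c_1 = sigma^2 (theta_1 + theta_2 psi_1) = 2 * (-0.218 + (0.661)(0.349)) = 0.025378
  c_2 = sigma^2 theta_2 = 2 * (0.661) = 1.322
Equations for k = 0 and k = 1 (AR order 1):
  gamma(0) = phi_1 gamma(1) + c_0
  gamma(1) = phi_1 gamma(0) + c_1
Substituting the second into the first: gamma(0) (1 - phi_1^2) = c_0 + phi_1 c_1, so
  gamma(0) = (c_0 + phi_1 c_1) / (1 - phi_1^2) = (2.983279 + (0.567)(0.025378)) / (1 - (0.567)^2) = 2.997669 / 0.678511 = 4.41801.
  gamma(1) = phi_1 gamma(0) + c_1 = (0.567)(4.41801) + (0.025378) = 2.53039.
Therefore gamma(1) = 2.5304 (to 4 decimal places).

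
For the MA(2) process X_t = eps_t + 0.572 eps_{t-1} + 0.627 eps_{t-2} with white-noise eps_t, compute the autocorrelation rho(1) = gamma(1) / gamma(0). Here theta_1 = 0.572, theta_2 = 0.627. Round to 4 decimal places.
\rho(1) = 0.5410

For an MA(q) process with theta_0 = 1, the autocovariance is
  gamma(k) = sigma^2 * sum_{i=0..q-k} theta_i * theta_{i+k},
and rho(k) = gamma(k) / gamma(0). Sigma^2 cancels.
  numerator   = (1)*(0.572) + (0.572)*(0.627) = 0.930644.
  denominator = (1)^2 + (0.572)^2 + (0.627)^2 = 1.720313.
  rho(1) = 0.930644 / 1.720313 = 0.5410.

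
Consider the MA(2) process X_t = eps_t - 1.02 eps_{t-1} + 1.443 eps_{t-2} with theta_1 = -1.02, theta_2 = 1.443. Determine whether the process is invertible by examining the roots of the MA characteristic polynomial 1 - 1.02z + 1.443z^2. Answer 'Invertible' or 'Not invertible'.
\text{Not invertible}

The MA(q) characteristic polynomial is P(z) = 1 - 1.02z + 1.443z^2.
Invertibility requires all roots to lie outside the unit circle, i.e. |z| > 1 for every root.
Set 1 + (-1.02) z + (1.443) z^2 = 0, i.e. a z^2 + b z + c = 0 with a = 1.443, b = -1.02, c = 1.
Discriminant D = b^2 - 4ac = (-1.02)^2 - 4*(1.443)*1 = 1.0404 - (5.772) = -4.7316.
D < 0, so the roots are the complex-conjugate pair z = (-b +/- i sqrt(-D)) / (2a) = 0.3534 +/- 0.7537i.
For a conjugate pair |z|^2 = z * conj(z) = (product of roots) = c/a = 1/(1.443) = 0.693001, so |z| = sqrt(0.693001) = 0.8325 for both roots.
Moduli of all roots: 0.8325, 0.8325.
All moduli strictly greater than 1? No.
Verdict: Not invertible.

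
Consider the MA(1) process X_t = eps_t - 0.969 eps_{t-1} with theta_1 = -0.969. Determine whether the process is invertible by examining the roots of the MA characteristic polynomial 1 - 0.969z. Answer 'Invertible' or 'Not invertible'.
\text{Invertible}

The MA(q) characteristic polynomial is P(z) = 1 - 0.969z.
Invertibility requires all roots to lie outside the unit circle, i.e. |z| > 1 for every root.
This is linear in z: 1 + (-0.969) z = 0  =>  z = -1/(-0.969) = 1.031992,  |z| = 1.031992.
Moduli of all roots: 1.0320.
All moduli strictly greater than 1? Yes.
Verdict: Invertible.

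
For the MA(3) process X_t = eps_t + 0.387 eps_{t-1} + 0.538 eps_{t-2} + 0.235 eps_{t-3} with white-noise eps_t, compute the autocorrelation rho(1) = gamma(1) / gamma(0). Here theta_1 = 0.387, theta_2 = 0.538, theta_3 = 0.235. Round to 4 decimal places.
\rho(1) = 0.4829

For an MA(q) process with theta_0 = 1, the autocovariance is
  gamma(k) = sigma^2 * sum_{i=0..q-k} theta_i * theta_{i+k},
and rho(k) = gamma(k) / gamma(0). Sigma^2 cancels.
  numerator   = (1)*(0.387) + (0.387)*(0.538) + (0.538)*(0.235) = 0.721636.
  denominator = (1)^2 + (0.387)^2 + (0.538)^2 + (0.235)^2 = 1.494438.
  rho(1) = 0.721636 / 1.494438 = 0.4829.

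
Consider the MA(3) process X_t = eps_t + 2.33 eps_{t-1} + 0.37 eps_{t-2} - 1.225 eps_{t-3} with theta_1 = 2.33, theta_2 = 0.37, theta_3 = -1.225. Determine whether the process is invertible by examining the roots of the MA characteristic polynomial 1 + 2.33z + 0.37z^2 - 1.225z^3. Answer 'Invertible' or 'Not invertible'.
\text{Not invertible}

The MA(q) characteristic polynomial is P(z) = 1 + 2.33z + 0.37z^2 - 1.225z^3.
Invertibility requires all roots to lie outside the unit circle, i.e. |z| > 1 for every root.
Degree 3: look for a simple real root z0 first, then factor out (1 - z/z0) and solve the remaining quadratic.
Testing z0 = -0.8: P(-0.8) = 1 + (2.33)(-0.8) + (0.37)(-0.8)^2 + (-1.225)(-0.8)^3
  = 1 + (-1.864) + (0.2368) + (0.6272) = 0.  So z_0 = -0.8 is a root, |z_0| = 0.8.
Divide out the factor (1 + 1.25 z) = (1 - z/z0) (since 1/z0 = -1.25):
  P(z) = (1 + 1.25 z)(1 + (1.08) z + (-0.98) z^2)
  [check: z-coef 1.08 - (-1.25) = 2.33; z^2-coef -0.98 - (-1.25)(1.08) = 0.37; z^3-coef -(-1.25)(-0.98) = -1.225.]
Remaining roots from the quadratic factor 1 + (1.08) z + (-0.98) z^2:
  Set 1 + (1.08) z + (-0.98) z^2 = 0, i.e. a z^2 + b z + c = 0 with a = -0.98, b = 1.08, c = 1.
  Discriminant D = b^2 - 4ac = (1.08)^2 - 4*(-0.98)*1 = 1.1664 - (-3.92) = 5.0864.
  D >= 0, so the roots are real: z = (-b +/- sqrt(D)) / (2a) = (-1.08 +/- 2.255305) / (-1.96).
    z_1 = (-1.08 + 2.255305) / (-1.96) = -0.5996,   |z_1| = 0.5996.
    z_2 = (-1.08 - 2.255305) / (-1.96) = 1.7017,   |z_2| = 1.7017.
Moduli of all roots: 0.8000, 0.5996, 1.7017.
All moduli strictly greater than 1? No.
Verdict: Not invertible.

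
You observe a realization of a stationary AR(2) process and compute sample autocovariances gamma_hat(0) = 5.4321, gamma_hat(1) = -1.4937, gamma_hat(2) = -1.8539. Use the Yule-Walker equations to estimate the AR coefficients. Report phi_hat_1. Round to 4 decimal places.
\hat\phi_{1} = -0.3990

The Yule-Walker equations for an AR(p) process read, in matrix form,
  Gamma_p phi = r_p,   with   (Gamma_p)_{ij} = gamma(|i - j|),
                       (r_p)_i = gamma(i),   i,j = 1..p.
Substitute the sample gammas (Toeplitz matrix and right-hand side of size 2):
  Gamma_p = [[5.4321, -1.4937], [-1.4937, 5.4321]]
  r_p     = [-1.4937, -1.8539]
Written out:
  5.4321 phi_1 - 1.4937 phi_2 = -1.4937
  -1.4937 phi_1 + 5.4321 phi_2 = -1.8539
Solve by Cramer's rule:
  det = gamma(0)^2 - gamma(1)^2 = (5.4321)^2 - (-1.4937)^2 = 29.50771041 - 2.23113969 = 27.27657072
  phi_hat_1 = [gamma(1) gamma(0) - gamma(1) gamma(2)] / det = [(-1.4937)(5.4321) - (-1.4937)(-1.8539)] / 27.27657072 = -10.8830982 / 27.27657072 = -0.399
  phi_hat_2 = [gamma(0) gamma(2) - gamma(1)^2] / det = [(5.4321)(-1.8539) - (-1.4937)^2] / 27.27657072 = -12.30170988 / 27.27657072 = -0.451
So phi_hat = [-0.3990, -0.4510].
Therefore phi_hat_1 = -0.3990.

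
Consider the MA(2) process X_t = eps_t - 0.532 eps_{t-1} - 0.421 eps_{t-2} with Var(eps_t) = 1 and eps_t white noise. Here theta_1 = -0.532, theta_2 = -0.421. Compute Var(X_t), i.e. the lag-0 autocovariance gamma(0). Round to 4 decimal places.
\gamma(0) = 1.4603

For an MA(q) process X_t = eps_t + sum_i theta_i eps_{t-i} with
Var(eps_t) = sigma^2, the variance is
  gamma(0) = sigma^2 * (1 + sum_i theta_i^2).
  sum_i theta_i^2 = (-0.532)^2 + (-0.421)^2 = 0.283024 + 0.177241 = 0.460265.
  gamma(0) = 1 * (1 + 0.460265) = 1 * 1.460265 = 1.460265, which rounds to 1.4603.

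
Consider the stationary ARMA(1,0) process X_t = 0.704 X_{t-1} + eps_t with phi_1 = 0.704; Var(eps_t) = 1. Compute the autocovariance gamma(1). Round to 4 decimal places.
\gamma(1) = 1.3958

Multiply the model equation by X_{t-k} and take expectations. With theta_0 = psi_0 = 1 and psi_j the MA(infinity) weights, this gives
  gamma(k) - sum_i phi_i gamma(k-i) = c_k,
  c_k = sigma^2 * sum_{j=k..q} theta_j psi_{j-k}   (c_k = 0 for k > q),
using gamma(-m) = gamma(m).
Pure AR (q = 0): c_0 = sigma^2 = 1, c_k = 0 for k >= 1.
Equations for k = 0 and k = 1 (AR order 1):
  gamma(0) = phi_1 gamma(1) + c_0
  gamma(1) = phi_1 gamma(0) + c_1
Substituting the second into the first: gamma(0) (1 - phi_1^2) = c_0 + phi_1 c_1, so
  gamma(0) = c_0 / (1 - phi_1^2) = 1 / (1 - (0.704)^2) = 1 / 0.504384 = 1.982616.
  gamma(1) = phi_1 gamma(0) = (0.704)(1.982616) = 1.395762.
Therefore gamma(1) = 1.3958 (to 4 decimal places).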